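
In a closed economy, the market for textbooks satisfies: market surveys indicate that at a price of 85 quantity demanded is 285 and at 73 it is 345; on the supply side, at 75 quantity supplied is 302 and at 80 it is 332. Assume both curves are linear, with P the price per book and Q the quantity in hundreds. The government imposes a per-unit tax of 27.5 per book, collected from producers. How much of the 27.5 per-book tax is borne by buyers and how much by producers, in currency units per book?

Demand slope: (345 − 285)/(73 − 85) = -5, so Qd = 710 − 5P.
Supply slope: (332 − 302)/(80 − 75) = 6, so Qs = 6P − 148.
Without the tax, 710 − 5P = 6P − 148 gives 11P = 858, so P* = 78 and Q* = 320.
With the tax collected from producers, supply shifts: Qs = 6(P − 27.5) − 148.
Solving gives Q = 245 with buyers paying 93 and producers receiving 65.5 (the 27.5 wedge).
Burden on buyers: 15; on producers: 12.5. (They sum to 27.5.)

Buyers bear 15 per book; producers bear 12.5 per book.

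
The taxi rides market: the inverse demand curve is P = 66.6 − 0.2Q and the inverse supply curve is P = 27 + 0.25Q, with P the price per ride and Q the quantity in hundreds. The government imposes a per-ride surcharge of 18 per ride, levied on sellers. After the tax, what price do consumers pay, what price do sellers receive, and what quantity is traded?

Inverting to Q(P) form: Qd = 333 − 5P; Qs = 4P − 108.
Without the tax, 333 − 5P = 4P − 108 gives 9P = 441, so P* = 49 and Q* = 88.
With the tax collected from sellers, supply shifts: Qs = 4(P − 18) − 108.
Solving gives Q = 48 with consumers paying 57 and sellers receiving 39 (the 18 wedge).

Consumers pay 57; sellers receive 39; quantity = 48.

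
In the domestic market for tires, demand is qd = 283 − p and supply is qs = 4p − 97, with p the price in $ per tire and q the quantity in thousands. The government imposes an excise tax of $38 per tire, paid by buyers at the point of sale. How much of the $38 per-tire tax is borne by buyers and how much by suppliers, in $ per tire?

Buyers bear $30.4 per tire; suppliers bear $7.6 per tire.

Without the tax, 283 − p = 4p − 97 gives 5p = 380, so p* = $76 and q* = 207.
With the tax collected from buyers, demand (in seller-price terms) shifts: qd = 283 − (p + 38).
New equilibrium: buyers pay $106.4, suppliers receive $68.4, q = 176.6. (Wedge: pb − ps = 38.)
Burden on buyers: $30.4; on suppliers: $7.6. (They sum to $38.)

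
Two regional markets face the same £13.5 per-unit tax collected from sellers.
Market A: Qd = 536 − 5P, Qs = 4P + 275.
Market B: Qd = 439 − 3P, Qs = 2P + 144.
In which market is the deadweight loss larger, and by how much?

Market A, by £93.15.

Market A: pre-tax P* = £29, Q* = 391; post-tax Q = 361; deadweight loss = £202.5.
Market B: pre-tax P* = £59, Q* = 262; post-tax Q = 245.8; deadweight loss = £109.35.
Difference: £202.5 vs £109.35 → market A is larger by £93.15.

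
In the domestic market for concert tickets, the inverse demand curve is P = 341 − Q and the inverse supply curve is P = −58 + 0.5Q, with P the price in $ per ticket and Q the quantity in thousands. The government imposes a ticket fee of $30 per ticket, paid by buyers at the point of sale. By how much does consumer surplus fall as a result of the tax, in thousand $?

Consumer surplus falls by $5120 thousand.

Rewrite in direct form: Qd = 341 − P and Qs = 2P + 116.
Before the tax: set 341 − P = 2P + 116 → P* = $75, Q* = 266.
With the tax collected from buyers, demand (in seller-price terms) shifts: Qd = 341 − (P + 30).
Solving gives Q = 246 with buyers paying $95 and suppliers receiving $65 (the $30 wedge).
ΔCS is the trapezoid between Q = 246 and Q = 266 of height $20: ½ · (266 + 246) · 20 = $5120.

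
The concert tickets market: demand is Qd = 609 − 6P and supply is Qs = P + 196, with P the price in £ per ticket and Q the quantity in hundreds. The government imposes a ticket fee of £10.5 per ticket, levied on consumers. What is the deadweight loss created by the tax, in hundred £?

Before the tax: set 609 − 6P = P + 196 → P* = £59, Q* = 255.
With the tax collected from consumers, demand (in seller-price terms) shifts: Qd = 609 − 6(P + 10.5).
New equilibrium: consumers pay £60.5, producers receive £50, Q = 246. (Wedge: Pb − Ps = 10.5.)
Quantity falls by |ΔQ| = |255 − 246| = 9.
DWL = ½ · t · |ΔQ| = ½ · 10.5 · 9 = £47.25.

Deadweight loss = £47.25 hundred.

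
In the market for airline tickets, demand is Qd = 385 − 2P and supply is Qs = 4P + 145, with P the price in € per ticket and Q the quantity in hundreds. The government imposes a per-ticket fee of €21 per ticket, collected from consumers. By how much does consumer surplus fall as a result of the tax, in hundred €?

Consumer surplus falls by €4074 hundred.

Without the tax, 385 − 2P = 4P + 145 gives 6P = 240, so P* = €40 and Q* = 305.
With the tax collected from consumers, demand (in seller-price terms) shifts: Qd = 385 − 2(P + 21).
Solving gives Q = 277 with consumers paying €54 and suppliers receiving €33 (the €21 wedge).
ΔCS is the trapezoid between Q = 277 and Q = 305 of height €14: ½ · (305 + 277) · 14 = €4074.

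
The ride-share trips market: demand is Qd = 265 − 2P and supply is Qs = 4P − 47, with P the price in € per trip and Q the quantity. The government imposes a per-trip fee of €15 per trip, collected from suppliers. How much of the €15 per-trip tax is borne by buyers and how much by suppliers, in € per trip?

Buyers bear €10 per trip; suppliers bear €5 per trip.

Before the tax: set 265 − 2P = 4P − 47 → P* = €52, Q* = 161.
With the tax collected from suppliers, supply shifts: Qs = 4(P − 15) − 47.
Solving gives Q = 141 with buyers paying €62 and suppliers receiving €47 (the €15 wedge).
Burden on buyers: €10; on suppliers: €5. (They sum to €15.)
The less price-elastic side of the market bears the larger share of a per-unit tax.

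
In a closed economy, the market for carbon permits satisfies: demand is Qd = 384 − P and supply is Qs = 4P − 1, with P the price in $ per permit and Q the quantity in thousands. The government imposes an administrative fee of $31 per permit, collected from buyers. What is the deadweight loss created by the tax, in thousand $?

Before the tax: set 384 − P = 4P − 1 → P* = $77, Q* = 307.
With the tax collected from buyers, demand (in seller-price terms) shifts: Qd = 384 − (P + 31).
New equilibrium: buyers pay $101.8, suppliers receive $70.8, Q = 282.2. (Wedge: Pb − Ps = 31.)
Quantity falls by |ΔQ| = |307 − 282.2| = 24.8.
DWL = ½ · t · |ΔQ| = ½ · 31 · 24.8 = $384.4.

Deadweight loss = $384.4 thousand.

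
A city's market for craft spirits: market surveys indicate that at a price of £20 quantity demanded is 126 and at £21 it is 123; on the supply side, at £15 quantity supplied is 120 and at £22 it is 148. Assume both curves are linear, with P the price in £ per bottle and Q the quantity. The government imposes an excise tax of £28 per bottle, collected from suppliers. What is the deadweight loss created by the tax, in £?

Demand slope: (123 − 126)/(21 − 20) = -3, so Qd = 186 − 3P.
Supply slope: (148 − 120)/(22 − 15) = 4, so Qs = 4P + 60.
Before the tax: set 186 − 3P = 4P + 60 → P* = £18, Q* = 132.
With the tax collected from suppliers, supply shifts: Qs = 4(P − 28) + 60.
Solving gives Q = 84 with consumers paying £34 and suppliers receiving £6 (the £28 wedge).
Quantity falls by |ΔQ| = |132 − 84| = 48.
DWL = ½ · t · |ΔQ| = ½ · 28 · 48 = £672.

Deadweight loss = £672.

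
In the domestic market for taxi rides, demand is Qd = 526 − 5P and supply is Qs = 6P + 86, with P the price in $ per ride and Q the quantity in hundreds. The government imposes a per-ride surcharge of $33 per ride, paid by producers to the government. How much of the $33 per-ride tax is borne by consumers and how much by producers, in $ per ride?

Consumers bear $18 per ride; producers bear $15 per ride.

Without the tax, 526 − 5P = 6P + 86 gives 11P = 440, so P* = $40 and Q* = 326.
With the tax collected from producers, supply shifts: Qs = 6(P − 33) + 86.
Solving gives Q = 236 with consumers paying $58 and producers receiving $25 (the $33 wedge).
Burden on consumers: $18; on producers: $15. (They sum to $33.)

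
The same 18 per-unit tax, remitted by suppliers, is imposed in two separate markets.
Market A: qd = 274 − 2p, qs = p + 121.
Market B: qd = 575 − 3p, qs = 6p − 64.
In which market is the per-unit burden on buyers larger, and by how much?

Market B, by 6.

Market A: pre-tax p* = 51, q* = 172; post-tax q = 160; per-unit burden on buyers = 6.
Market B: pre-tax p* = 71, q* = 362; post-tax q = 326; per-unit burden on buyers = 12.
Difference: 6 vs 12 → market B is larger by 6.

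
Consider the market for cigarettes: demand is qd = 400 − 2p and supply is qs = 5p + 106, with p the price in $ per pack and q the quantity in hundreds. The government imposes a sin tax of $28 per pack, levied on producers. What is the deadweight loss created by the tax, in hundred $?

Before the tax: set 400 − 2p = 5p + 106 → p* = $42, q* = 316.
With the tax collected from producers, supply shifts: qs = 5(p − 28) + 106.
Solving gives q = 276 with consumers paying $62 and producers receiving $34 (the $28 wedge).
Quantity falls by |ΔQ| = |316 − 276| = 40.
DWL = ½ · t · |ΔQ| = ½ · 28 · 40 = $560.

Deadweight loss = $560 hundred.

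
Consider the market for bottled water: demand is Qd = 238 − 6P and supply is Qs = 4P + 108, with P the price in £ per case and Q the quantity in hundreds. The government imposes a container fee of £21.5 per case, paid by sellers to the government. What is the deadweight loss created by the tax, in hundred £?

Deadweight loss = £554.7 hundred.

Before the tax: set 238 − 6P = 4P + 108 → P* = £13, Q* = 160.
With the tax collected from sellers, supply shifts: Qs = 4(P − 21.5) + 108.
Solving gives Q = 108.4 with consumers paying £21.6 and sellers receiving £0.1 (the £21.5 wedge).
Quantity falls by |ΔQ| = |160 − 108.4| = 51.6.
DWL = ½ · t · |ΔQ| = ½ · 21.5 · 51.6 = £554.7.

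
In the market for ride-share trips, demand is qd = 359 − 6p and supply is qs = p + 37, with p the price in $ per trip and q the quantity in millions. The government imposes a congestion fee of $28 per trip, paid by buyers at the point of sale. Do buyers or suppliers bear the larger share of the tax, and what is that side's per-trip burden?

Suppliers bear the larger share: $24 per trip.

Without the tax, 359 − 6p = p + 37 gives 7p = 322, so p* = $46 and q* = 83.
With the tax collected from buyers, demand (in seller-price terms) shifts: qd = 359 − 6(p + 28).
Solving gives q = 59 with buyers paying $50 and suppliers receiving $22 (the $28 wedge).
Per-trip burden: buyers $4, suppliers $24.
Suppliers take the larger share because supply is less price-elastic here (demand slope 6 vs supply slope 1).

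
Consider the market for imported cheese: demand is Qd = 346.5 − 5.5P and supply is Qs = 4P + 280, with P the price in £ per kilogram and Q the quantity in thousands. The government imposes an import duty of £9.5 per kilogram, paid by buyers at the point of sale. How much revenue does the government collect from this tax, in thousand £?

Without the tax, 346.5 − 5.5P = 4P + 280 gives 9.5P = 66.5, so P* = £7 and Q* = 308.
With the tax collected from buyers, demand (in seller-price terms) shifts: Qd = 346.5 − 5.5(P + 9.5).
New equilibrium: buyers pay £11, sellers receive £1.5, Q = 286. (Wedge: Pb − Ps = 9.5.)
Revenue = t · Q = 9.5 · 286 = £2717.

Tax revenue = £2717 thousand.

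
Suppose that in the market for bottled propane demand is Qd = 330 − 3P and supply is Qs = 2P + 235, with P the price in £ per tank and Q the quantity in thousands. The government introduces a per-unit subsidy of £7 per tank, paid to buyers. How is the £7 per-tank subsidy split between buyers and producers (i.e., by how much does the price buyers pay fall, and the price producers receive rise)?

Buyers gain £2.8 per tank; producers gain £4.2 per tank.

Before the subsidy: set 330 − 3P = 2P + 235 → P* = £19, Q* = 273.
With a per-unit subsidy paid to buyers, each effectively pays P − 7, so demand becomes Qd = 330 − 3(P − 7).
Solving gives Q = 281.4 with buyers paying £16.2 and producers receiving £23.2 (the £7 wedge).
Gain to buyers: £2.8; to producers: £4.2. (They sum to £7.)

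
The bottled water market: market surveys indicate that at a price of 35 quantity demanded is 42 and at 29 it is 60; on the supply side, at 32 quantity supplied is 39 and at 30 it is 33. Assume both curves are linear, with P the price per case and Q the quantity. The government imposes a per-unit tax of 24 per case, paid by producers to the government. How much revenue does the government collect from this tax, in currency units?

Demand slope: (60 − 42)/(29 − 35) = -3, so Qd = 147 − 3P.
Supply slope: (33 − 39)/(30 − 32) = 3, so Qs = 3P − 57.
Without the tax, 147 − 3P = 3P − 57 gives 6P = 204, so P* = 34 and Q* = 45.
With the tax collected from producers, supply shifts: Qs = 3(P − 24) − 57.
Solving gives Q = 9 with buyers paying 46 and producers receiving 22 (the 24 wedge).
Revenue = t · Q = 24 · 9 = 216.

Tax revenue = 216.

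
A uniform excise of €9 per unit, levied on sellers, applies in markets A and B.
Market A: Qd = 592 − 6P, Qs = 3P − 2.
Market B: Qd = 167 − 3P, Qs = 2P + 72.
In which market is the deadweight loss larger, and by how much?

Market A: pre-tax P* = €66, Q* = 196; post-tax Q = 178; deadweight loss = €81.
Market B: pre-tax P* = €19, Q* = 110; post-tax Q = 99.2; deadweight loss = €48.6.
Difference: €81 vs €48.6 → market A is larger by €32.4.

Market A, by €32.4.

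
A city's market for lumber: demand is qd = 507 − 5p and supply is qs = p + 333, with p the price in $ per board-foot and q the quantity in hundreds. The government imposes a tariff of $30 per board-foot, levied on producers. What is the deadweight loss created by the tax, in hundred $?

Before the tax: set 507 − 5p = p + 333 → p* = $29, q* = 362.
With the tax collected from producers, supply shifts: qs = (p − 30) + 333.
Solving gives q = 337 with consumers paying $34 and producers receiving $4 (the $30 wedge).
Quantity falls by |ΔQ| = |362 − 337| = 25.
DWL = ½ · t · |ΔQ| = ½ · 30 · 25 = $375.

Deadweight loss = $375 hundred.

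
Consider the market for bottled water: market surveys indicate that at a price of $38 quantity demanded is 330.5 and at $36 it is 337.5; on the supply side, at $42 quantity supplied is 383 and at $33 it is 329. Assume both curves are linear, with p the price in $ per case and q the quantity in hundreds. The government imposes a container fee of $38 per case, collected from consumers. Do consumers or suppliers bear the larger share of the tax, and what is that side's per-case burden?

Demand slope: (337.5 − 330.5)/(36 − 38) = -3.5, so qd = 463.5 − 3.5p.
Supply slope: (329 − 383)/(33 − 42) = 6, so qs = 6p + 131.
Before the tax: set 463.5 − 3.5p = 6p + 131 → p* = $35, q* = 341.
With the tax collected from consumers, demand (in seller-price terms) shifts: qd = 463.5 − 3.5(p + 38).
Solving gives q = 257 with consumers paying $59 and suppliers receiving $21 (the $38 wedge).
Per-case burden: consumers $24, suppliers $14.
Consumers take the larger share because demand is less price-elastic here (demand slope 3.5 vs supply slope 6).

Consumers bear the larger share: $24 per case.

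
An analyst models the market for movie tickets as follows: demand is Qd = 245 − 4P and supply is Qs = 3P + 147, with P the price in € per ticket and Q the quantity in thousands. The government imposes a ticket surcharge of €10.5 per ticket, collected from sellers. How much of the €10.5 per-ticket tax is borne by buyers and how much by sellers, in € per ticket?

Buyers bear €4.5 per ticket; sellers bear €6 per ticket.

Without the tax, 245 − 4P = 3P + 147 gives 7P = 98, so P* = €14 and Q* = 189.
With the tax collected from sellers, supply shifts: Qs = 3(P − 10.5) + 147.
Solving gives Q = 171 with buyers paying €18.5 and sellers receiving €8 (the €10.5 wedge).
Burden on buyers: €4.5; on sellers: €6. (They sum to €10.5.)
The less price-elastic side of the market bears the larger share of a per-unit tax.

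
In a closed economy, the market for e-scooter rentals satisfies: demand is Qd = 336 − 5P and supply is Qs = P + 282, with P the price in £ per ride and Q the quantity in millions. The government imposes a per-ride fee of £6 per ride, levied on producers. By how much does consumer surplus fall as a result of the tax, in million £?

Consumer surplus falls by £288.5 million.

Before the tax: set 336 − 5P = P + 282 → P* = £9, Q* = 291.
With the tax collected from producers, supply shifts: Qs = (P − 6) + 282.
New equilibrium: consumers pay £10, producers receive £4, Q = 286. (Wedge: Pb − Ps = 6.)
ΔCS is the trapezoid between Q = 286 and Q = 291 of height £1: ½ · (291 + 286) · 1 = £288.5.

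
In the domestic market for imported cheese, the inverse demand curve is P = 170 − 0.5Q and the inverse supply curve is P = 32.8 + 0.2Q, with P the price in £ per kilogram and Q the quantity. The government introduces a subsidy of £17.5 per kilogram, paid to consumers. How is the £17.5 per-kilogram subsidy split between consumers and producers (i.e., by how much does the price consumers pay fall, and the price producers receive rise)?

Consumers gain £12.5 per kilogram; producers gain £5 per kilogram.

Rewrite in direct form: Qd = 340 − 2P and Qs = 5P − 164.
Before the subsidy: set 340 − 2P = 5P − 164 → P* = £72, Q* = 196.
With a per-unit subsidy paid to consumers, each effectively pays P − 17.5, so demand becomes Qd = 340 − 2(P − 17.5).
Solving gives Q = 221 with consumers paying £59.5 and producers receiving £77 (the £17.5 wedge).
Gain to consumers: £12.5; to producers: £5. (They sum to £17.5.)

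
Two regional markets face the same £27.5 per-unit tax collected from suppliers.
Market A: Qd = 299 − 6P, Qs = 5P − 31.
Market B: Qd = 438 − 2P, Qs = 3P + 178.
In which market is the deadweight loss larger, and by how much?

Market A, by £577.5.

Market A: pre-tax P* = £30, Q* = 119; post-tax Q = 44; deadweight loss = £1031.25.
Market B: pre-tax P* = £52, Q* = 334; post-tax Q = 301; deadweight loss = £453.75.
Difference: £1031.25 vs £453.75 → market A is larger by £577.5.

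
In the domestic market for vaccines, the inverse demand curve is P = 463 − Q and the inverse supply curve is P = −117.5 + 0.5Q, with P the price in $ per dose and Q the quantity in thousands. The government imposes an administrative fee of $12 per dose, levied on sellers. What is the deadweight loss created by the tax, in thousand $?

Inverting to Q(P) form: Qd = 463 − P; Qs = 2P + 235.
Before the tax: set 463 − P = 2P + 235 → P* = $76, Q* = 387.
With the tax collected from sellers, supply shifts: Qs = 2(P − 12) + 235.
New equilibrium: buyers pay $84, sellers receive $72, Q = 379. (Wedge: Pb − Ps = 12.)
Quantity falls by |ΔQ| = |387 − 379| = 8.
DWL = ½ · t · |ΔQ| = ½ · 12 · 8 = $48.

Deadweight loss = $48 thousand.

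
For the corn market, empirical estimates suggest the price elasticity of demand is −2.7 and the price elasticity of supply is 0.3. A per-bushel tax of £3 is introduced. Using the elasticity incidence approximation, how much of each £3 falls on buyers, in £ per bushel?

Incidence ratio: buyers' share ≈ εs / (εs + |εd|) = 0.3 / (0.3 + 2.7) = 0.1.
So buyers bear ≈ 0.1 × £3 = £0.3; sellers bear £2.7.

Buyers bear ≈ £0.3 per bushel.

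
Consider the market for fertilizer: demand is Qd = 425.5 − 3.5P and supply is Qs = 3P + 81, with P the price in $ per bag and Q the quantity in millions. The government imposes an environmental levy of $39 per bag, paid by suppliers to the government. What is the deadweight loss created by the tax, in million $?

Before the tax: set 425.5 − 3.5P = 3P + 81 → P* = $53, Q* = 240.
With the tax collected from suppliers, supply shifts: Qs = 3(P − 39) + 81.
Solving gives Q = 177 with consumers paying $71 and suppliers receiving $32 (the $39 wedge).
Quantity falls by |ΔQ| = |240 − 177| = 63.
DWL = ½ · t · |ΔQ| = ½ · 39 · 63 = $1228.5.

Deadweight loss = $1228.5 million.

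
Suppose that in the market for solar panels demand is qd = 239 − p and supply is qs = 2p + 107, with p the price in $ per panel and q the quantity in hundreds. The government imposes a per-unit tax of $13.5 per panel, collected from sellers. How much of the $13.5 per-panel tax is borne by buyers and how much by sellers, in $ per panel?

Before the tax: set 239 − p = 2p + 107 → p* = $44, q* = 195.
With the tax collected from sellers, supply shifts: qs = 2(p − 13.5) + 107.
New equilibrium: buyers pay $53, sellers receive $39.5, q = 186. (Wedge: pb − ps = 13.5.)
Burden on buyers: $9; on sellers: $4.5. (They sum to $13.5.)

Buyers bear $9 per panel; sellers bear $4.5 per panel.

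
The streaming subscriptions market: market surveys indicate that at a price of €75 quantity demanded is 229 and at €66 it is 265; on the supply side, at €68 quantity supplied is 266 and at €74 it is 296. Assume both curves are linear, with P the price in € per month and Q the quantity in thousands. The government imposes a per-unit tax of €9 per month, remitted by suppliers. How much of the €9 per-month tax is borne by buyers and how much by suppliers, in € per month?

Buyers bear €5 per month; suppliers bear €4 per month.

Demand slope: (265 − 229)/(66 − 75) = -4, so Qd = 529 − 4P.
Supply slope: (296 − 266)/(74 − 68) = 5, so Qs = 5P − 74.
Without the tax, 529 − 4P = 5P − 74 gives 9P = 603, so P* = €67 and Q* = 261.
With the tax collected from suppliers, supply shifts: Qs = 5(P − 9) − 74.
Solving gives Q = 241 with buyers paying €72 and suppliers receiving €63 (the €9 wedge).
Burden on buyers: €5; on suppliers: €4. (They sum to €9.)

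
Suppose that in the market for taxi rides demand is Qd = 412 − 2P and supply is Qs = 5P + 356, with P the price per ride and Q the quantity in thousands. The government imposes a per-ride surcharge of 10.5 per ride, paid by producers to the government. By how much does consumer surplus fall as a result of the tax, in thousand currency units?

Consumer surplus falls by 2913.75 thousand.

Before the tax: set 412 − 2P = 5P + 356 → P* = 8, Q* = 396.
With the tax collected from producers, supply shifts: Qs = 5(P − 10.5) + 356.
Solving gives Q = 381 with consumers paying 15.5 and producers receiving 5 (the 10.5 wedge).
ΔCS is the trapezoid between Q = 381 and Q = 396 of height 7.5: ½ · (396 + 381) · 7.5 = 2913.75.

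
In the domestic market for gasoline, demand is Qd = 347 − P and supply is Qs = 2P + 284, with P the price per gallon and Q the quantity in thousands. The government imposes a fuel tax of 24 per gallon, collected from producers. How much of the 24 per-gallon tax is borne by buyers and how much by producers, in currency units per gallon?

Buyers bear 16 per gallon; producers bear 8 per gallon.

Without the tax, 347 − P = 2P + 284 gives 3P = 63, so P* = 21 and Q* = 326.
With the tax collected from producers, supply shifts: Qs = 2(P − 24) + 284.
Solving gives Q = 310 with buyers paying 37 and producers receiving 13 (the 24 wedge).
Burden on buyers: 16; on producers: 8. (They sum to 24.)
The less price-elastic side of the market bears the larger share of a per-unit tax.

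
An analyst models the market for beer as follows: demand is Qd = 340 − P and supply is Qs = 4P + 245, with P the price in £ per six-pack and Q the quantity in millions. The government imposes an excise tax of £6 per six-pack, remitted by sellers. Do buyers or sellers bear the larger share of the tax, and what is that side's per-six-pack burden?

Without the tax, 340 − P = 4P + 245 gives 5P = 95, so P* = £19 and Q* = 321.
With the tax collected from sellers, supply shifts: Qs = 4(P − 6) + 245.
New equilibrium: buyers pay £23.8, sellers receive £17.8, Q = 316.2. (Wedge: Pb − Ps = 6.)
Per-six-pack burden: buyers £4.8, sellers £1.2.
Buyers take the larger share because demand is less price-elastic here (demand slope 1 vs supply slope 4).
The less price-elastic side of the market bears the larger share of a per-unit tax.

Buyers bear the larger share: £4.8 per six-pack.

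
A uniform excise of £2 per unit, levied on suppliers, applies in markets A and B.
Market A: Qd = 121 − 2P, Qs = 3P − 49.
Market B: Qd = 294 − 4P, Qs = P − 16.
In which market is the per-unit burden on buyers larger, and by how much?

Market A: pre-tax P* = £34, Q* = 53; post-tax Q = 50.6; per-unit burden on buyers = £1.2.
Market B: pre-tax P* = £62, Q* = 46; post-tax Q = 44.4; per-unit burden on buyers = £0.4.
Difference: £1.2 vs £0.4 → market A is larger by £0.8.

Market A, by £0.8.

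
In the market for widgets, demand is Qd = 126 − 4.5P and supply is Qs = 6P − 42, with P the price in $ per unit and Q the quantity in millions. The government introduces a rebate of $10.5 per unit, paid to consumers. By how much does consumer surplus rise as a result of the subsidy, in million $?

Consumer surplus rises by $405 million.

Without the subsidy, 126 − 4.5P = 6P − 42 gives 10.5P = 168, so P* = $16 and Q* = 54.
With a per-unit subsidy paid to consumers, each effectively pays P − 10.5, so demand becomes Qd = 126 − 4.5(P − 10.5).
Solving gives Q = 81 with consumers paying $10 and sellers receiving $20.5 (the $10.5 wedge).
ΔCS is the trapezoid between Q = 81 and Q = 54 of height $6: ½ · (54 + 81) · 6 = $405.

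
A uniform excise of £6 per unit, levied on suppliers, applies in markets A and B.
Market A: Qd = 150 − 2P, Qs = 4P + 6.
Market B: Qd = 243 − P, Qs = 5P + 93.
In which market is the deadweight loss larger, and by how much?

Market A, by £9.

Market A: pre-tax P* = £24, Q* = 102; post-tax Q = 94; deadweight loss = £24.
Market B: pre-tax P* = £25, Q* = 218; post-tax Q = 213; deadweight loss = £15.
Difference: £24 vs £15 → market A is larger by £9.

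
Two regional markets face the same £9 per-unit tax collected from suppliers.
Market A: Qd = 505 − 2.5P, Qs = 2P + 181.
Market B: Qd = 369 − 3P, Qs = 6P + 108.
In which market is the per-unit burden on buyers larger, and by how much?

Market B, by £2.

Market A: pre-tax P* = £72, Q* = 325; post-tax Q = 315; per-unit burden on buyers = £4.
Market B: pre-tax P* = £29, Q* = 282; post-tax Q = 264; per-unit burden on buyers = £6.
Difference: £4 vs £6 → market B is larger by £2.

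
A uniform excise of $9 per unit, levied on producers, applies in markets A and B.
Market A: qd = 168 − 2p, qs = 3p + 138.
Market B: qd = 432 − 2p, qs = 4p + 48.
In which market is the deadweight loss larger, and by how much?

Market A: pre-tax p* = $6, q* = 156; post-tax q = 145.2; deadweight loss = $48.6.
Market B: pre-tax p* = $64, q* = 304; post-tax q = 292; deadweight loss = $54.
Difference: $48.6 vs $54 → market B is larger by $5.4.

Market B, by $5.4.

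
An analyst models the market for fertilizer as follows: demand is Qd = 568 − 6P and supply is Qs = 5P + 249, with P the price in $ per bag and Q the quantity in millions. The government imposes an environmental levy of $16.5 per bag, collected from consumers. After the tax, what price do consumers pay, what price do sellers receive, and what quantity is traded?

Without the tax, 568 − 6P = 5P + 249 gives 11P = 319, so P* = $29 and Q* = 394.
With the tax collected from consumers, demand (in seller-price terms) shifts: Qd = 568 − 6(P + 16.5).
Solving gives Q = 349 with consumers paying $36.5 and sellers receiving $20 (the $16.5 wedge).

Consumers pay $36.5; sellers receive $20; quantity = 349.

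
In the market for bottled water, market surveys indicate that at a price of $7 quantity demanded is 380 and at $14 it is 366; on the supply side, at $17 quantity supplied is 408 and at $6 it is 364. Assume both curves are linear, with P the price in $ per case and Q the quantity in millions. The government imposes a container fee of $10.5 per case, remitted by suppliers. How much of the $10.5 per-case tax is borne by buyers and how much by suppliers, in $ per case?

Buyers bear $7 per case; suppliers bear $3.5 per case.

Demand slope: (366 − 380)/(14 − 7) = -2, so Qd = 394 − 2P.
Supply slope: (364 − 408)/(6 − 17) = 4, so Qs = 4P + 340.
Before the tax: set 394 − 2P = 4P + 340 → P* = $9, Q* = 376.
With the tax collected from suppliers, supply shifts: Qs = 4(P − 10.5) + 340.
Solving gives Q = 362 with buyers paying $16 and suppliers receiving $5.5 (the $10.5 wedge).
Burden on buyers: $7; on suppliers: $3.5. (They sum to $10.5.)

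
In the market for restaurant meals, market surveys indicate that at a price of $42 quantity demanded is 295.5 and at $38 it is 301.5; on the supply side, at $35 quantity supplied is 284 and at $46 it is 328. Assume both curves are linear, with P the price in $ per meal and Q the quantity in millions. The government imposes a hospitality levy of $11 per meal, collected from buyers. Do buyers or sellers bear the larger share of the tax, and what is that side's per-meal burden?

Demand slope: (301.5 − 295.5)/(38 − 42) = -1.5, so Qd = 358.5 − 1.5P.
Supply slope: (328 − 284)/(46 − 35) = 4, so Qs = 4P + 144.
Without the tax, 358.5 − 1.5P = 4P + 144 gives 5.5P = 214.5, so P* = $39 and Q* = 300.
With the tax collected from buyers, demand (in seller-price terms) shifts: Qd = 358.5 − 1.5(P + 11).
Solving gives Q = 288 with buyers paying $47 and sellers receiving $36 (the $11 wedge).
Per-meal burden: buyers $8, sellers $3.
Buyers take the larger share because demand is less price-elastic here (demand slope 1.5 vs supply slope 4).

Buyers bear the larger share: $8 per meal.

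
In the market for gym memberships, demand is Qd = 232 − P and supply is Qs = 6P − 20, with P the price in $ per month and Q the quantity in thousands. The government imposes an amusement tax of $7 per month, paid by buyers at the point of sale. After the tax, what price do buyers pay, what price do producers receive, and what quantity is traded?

Buyers pay $42; producers receive $35; quantity = 190.

Without the tax, 232 − P = 6P − 20 gives 7P = 252, so P* = $36 and Q* = 196.
With the tax collected from buyers, demand (in seller-price terms) shifts: Qd = 232 − (P + 7).
Solving gives Q = 190 with buyers paying $42 and producers receiving $35 (the $7 wedge).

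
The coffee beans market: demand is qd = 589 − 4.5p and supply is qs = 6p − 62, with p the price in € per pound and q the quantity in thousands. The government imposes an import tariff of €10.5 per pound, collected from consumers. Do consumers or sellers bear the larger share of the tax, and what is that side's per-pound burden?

Consumers bear the larger share: €6 per pound.

Without the tax, 589 − 4.5p = 6p − 62 gives 10.5p = 651, so p* = €62 and q* = 310.
With the tax collected from consumers, demand (in seller-price terms) shifts: qd = 589 − 4.5(p + 10.5).
Solving gives q = 283 with consumers paying €68 and sellers receiving €57.5 (the €10.5 wedge).
Per-pound burden: consumers €6, sellers €4.5.
Consumers take the larger share because demand is less price-elastic here (demand slope 4.5 vs supply slope 6).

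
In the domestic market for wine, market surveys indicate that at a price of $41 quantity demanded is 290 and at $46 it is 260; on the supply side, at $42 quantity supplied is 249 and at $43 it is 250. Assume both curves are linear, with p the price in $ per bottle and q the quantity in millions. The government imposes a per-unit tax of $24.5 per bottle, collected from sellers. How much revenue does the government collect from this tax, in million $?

Demand slope: (260 − 290)/(46 − 41) = -6, so qd = 536 − 6p.
Supply slope: (250 − 249)/(43 − 42) = 1, so qs = p + 207.
Before the tax: set 536 − 6p = p + 207 → p* = $47, q* = 254.
With the tax collected from sellers, supply shifts: qs = (p − 24.5) + 207.
Solving gives q = 233 with consumers paying $50.5 and sellers receiving $26 (the $24.5 wedge).
Revenue = t · Q = 24.5 · 233 = $5708.5.

Tax revenue = $5708.5 million.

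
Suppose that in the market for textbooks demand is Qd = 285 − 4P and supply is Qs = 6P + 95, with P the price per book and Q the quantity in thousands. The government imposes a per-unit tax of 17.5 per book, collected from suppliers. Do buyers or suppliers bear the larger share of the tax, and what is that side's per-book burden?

Before the tax: set 285 − 4P = 6P + 95 → P* = 19, Q* = 209.
With the tax collected from suppliers, supply shifts: Qs = 6(P − 17.5) + 95.
Solving gives Q = 167 with buyers paying 29.5 and suppliers receiving 12 (the 17.5 wedge).
Per-book burden: buyers 10.5, suppliers 7.
Buyers take the larger share because demand is less price-elastic here (demand slope 4 vs supply slope 6).

Buyers bear the larger share: 10.5 per book.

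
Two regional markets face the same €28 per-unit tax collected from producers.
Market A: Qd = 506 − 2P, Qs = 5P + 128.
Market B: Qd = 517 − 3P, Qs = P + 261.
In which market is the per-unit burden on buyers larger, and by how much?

Market A: pre-tax P* = €54, Q* = 398; post-tax Q = 358; per-unit burden on buyers = €20.
Market B: pre-tax P* = €64, Q* = 325; post-tax Q = 304; per-unit burden on buyers = €7.
Difference: €20 vs €7 → market A is larger by €13.

Market A, by €13.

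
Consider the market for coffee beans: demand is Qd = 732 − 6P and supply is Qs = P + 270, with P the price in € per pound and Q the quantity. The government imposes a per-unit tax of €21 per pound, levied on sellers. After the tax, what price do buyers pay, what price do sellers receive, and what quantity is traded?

Before the tax: set 732 − 6P = P + 270 → P* = €66, Q* = 336.
With the tax collected from sellers, supply shifts: Qs = (P − 21) + 270.
Solving gives Q = 318 with buyers paying €69 and sellers receiving €48 (the €21 wedge).
The less price-elastic side of the market bears the larger share of a per-unit tax.

Buyers pay €69; sellers receive €48; quantity = 318.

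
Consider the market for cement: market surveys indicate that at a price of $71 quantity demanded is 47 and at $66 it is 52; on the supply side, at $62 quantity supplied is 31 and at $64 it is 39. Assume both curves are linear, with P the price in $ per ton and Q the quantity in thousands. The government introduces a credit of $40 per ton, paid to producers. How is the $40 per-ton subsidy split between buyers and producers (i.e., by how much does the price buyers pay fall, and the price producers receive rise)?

Demand slope: (52 − 47)/(66 − 71) = -1, so Qd = 118 − P.
Supply slope: (39 − 31)/(64 − 62) = 4, so Qs = 4P − 217.
Before the subsidy: set 118 − P = 4P − 217 → P* = $67, Q* = 51.
With a per-unit subsidy paid to producers, each receives P + 40 per unit sold, so supply becomes Qs = 4(P + 40) − 217.
New equilibrium: buyers pay $35, producers receive $75, Q = 83. (Wedge: Pb − Ps = −40.)
Gain to buyers: $32; to producers: $8. (They sum to $40.)

Buyers gain $32 per ton; producers gain $8 per ton.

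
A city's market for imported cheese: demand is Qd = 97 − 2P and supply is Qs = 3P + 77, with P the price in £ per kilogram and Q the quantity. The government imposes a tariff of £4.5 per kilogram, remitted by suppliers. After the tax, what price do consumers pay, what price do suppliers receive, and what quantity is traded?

Consumers pay £6.7; suppliers receive £2.2; quantity = 83.6.

Before the tax: set 97 − 2P = 3P + 77 → P* = £4, Q* = 89.
With the tax collected from suppliers, supply shifts: Qs = 3(P − 4.5) + 77.
Solving gives Q = 83.6 with consumers paying £6.7 and suppliers receiving £2.2 (the £4.5 wedge).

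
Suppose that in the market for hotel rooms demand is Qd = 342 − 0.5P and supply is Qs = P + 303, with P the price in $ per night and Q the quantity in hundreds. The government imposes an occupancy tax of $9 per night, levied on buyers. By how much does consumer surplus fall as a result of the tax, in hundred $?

Consumer surplus falls by $1965 hundred.

Without the tax, 342 − 0.5P = P + 303 gives 1.5P = 39, so P* = $26 and Q* = 329.
With the tax collected from buyers, demand (in seller-price terms) shifts: Qd = 342 − 0.5(P + 9).
New equilibrium: buyers pay $32, sellers receive $23, Q = 326. (Wedge: Pb − Ps = 9.)
ΔCS is the trapezoid between Q = 326 and Q = 329 of height $6: ½ · (329 + 326) · 6 = $1965.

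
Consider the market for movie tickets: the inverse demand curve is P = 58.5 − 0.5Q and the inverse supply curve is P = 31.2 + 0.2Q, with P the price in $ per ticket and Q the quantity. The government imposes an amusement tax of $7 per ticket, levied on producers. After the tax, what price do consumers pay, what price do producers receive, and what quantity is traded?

Rewrite in direct form: Qd = 117 − 2P and Qs = 5P − 156.
Without the tax, 117 − 2P = 5P − 156 gives 7P = 273, so P* = $39 and Q* = 39.
With the tax collected from producers, supply shifts: Qs = 5(P − 7) − 156.
New equilibrium: consumers pay $44, producers receive $37, Q = 29. (Wedge: Pb − Ps = 7.)

Consumers pay $44; producers receive $37; quantity = 29.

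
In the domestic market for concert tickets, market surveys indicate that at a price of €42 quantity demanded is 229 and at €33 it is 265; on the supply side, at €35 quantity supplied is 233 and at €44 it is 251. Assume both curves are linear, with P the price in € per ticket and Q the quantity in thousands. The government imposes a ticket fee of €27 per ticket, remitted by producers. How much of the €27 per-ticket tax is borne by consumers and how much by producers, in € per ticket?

Consumers bear €9 per ticket; producers bear €18 per ticket.

Demand slope: (265 − 229)/(33 − 42) = -4, so Qd = 397 − 4P.
Supply slope: (251 − 233)/(44 − 35) = 2, so Qs = 2P + 163.
Before the tax: set 397 − 4P = 2P + 163 → P* = €39, Q* = 241.
With the tax collected from producers, supply shifts: Qs = 2(P − 27) + 163.
New equilibrium: consumers pay €48, producers receive €21, Q = 205. (Wedge: Pb − Ps = 27.)
Burden on consumers: €9; on producers: €18. (They sum to €27.)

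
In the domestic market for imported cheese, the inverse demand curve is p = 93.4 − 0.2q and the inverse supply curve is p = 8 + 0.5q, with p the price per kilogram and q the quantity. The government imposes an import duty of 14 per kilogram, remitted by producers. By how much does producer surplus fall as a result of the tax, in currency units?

Rewrite in direct form: qd = 467 − 5p and qs = 2p − 16.
Before the tax: set 467 − 5p = 2p − 16 → p* = 69, q* = 122.
With the tax collected from producers, supply shifts: qs = 2(p − 14) − 16.
Solving gives q = 102 with buyers paying 73 and producers receiving 59 (the 14 wedge).
ΔPS is the trapezoid between Q = 102 and Q = 122 of height 10: ½ · (122 + 102) · 10 = 1120.

Producer surplus falls by 1120.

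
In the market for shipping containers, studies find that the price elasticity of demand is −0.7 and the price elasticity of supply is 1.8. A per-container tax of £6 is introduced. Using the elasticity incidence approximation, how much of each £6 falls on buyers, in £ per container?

Buyers bear ≈ £4.32 per container.

Incidence ratio: buyers' share ≈ εs / (εs + |εd|) = 1.8 / (1.8 + 0.7) = 0.72.
So buyers bear ≈ 0.72 × £6 = £4.32; suppliers bear £1.68.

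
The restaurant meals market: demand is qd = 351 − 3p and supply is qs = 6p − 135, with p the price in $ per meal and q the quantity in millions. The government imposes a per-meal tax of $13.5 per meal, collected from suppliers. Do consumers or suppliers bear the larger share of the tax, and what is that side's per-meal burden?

Before the tax: set 351 − 3p = 6p − 135 → p* = $54, q* = 189.
With the tax collected from suppliers, supply shifts: qs = 6(p − 13.5) − 135.
New equilibrium: consumers pay $63, suppliers receive $49.5, q = 162. (Wedge: pb − ps = 13.5.)
Per-meal burden: consumers $9, suppliers $4.5.
Consumers take the larger share because demand is less price-elastic here (demand slope 3 vs supply slope 6).
The less price-elastic side of the market bears the larger share of a per-unit tax.

Consumers bear the larger share: $9 per meal.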